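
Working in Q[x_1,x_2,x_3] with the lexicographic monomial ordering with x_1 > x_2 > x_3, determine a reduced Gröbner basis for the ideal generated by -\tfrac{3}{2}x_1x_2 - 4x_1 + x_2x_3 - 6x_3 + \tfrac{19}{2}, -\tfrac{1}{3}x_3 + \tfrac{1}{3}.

G = {x_1x_2 + \tfrac{8}{3}x_1 - \tfrac{2}{3}x_2 - \tfrac{7}{3}, x_3 - 1}

f_1 = -\tfrac{3}{2}x_1x_2 - 4x_1 + x_2x_3 - 6x_3 + \tfrac{19}{2}, LT = x_1x_2.
f_2 = -\tfrac{1}{3}x_3 + \tfrac{1}{3}, LT = x_3.

The S-polynomials (S(f_1,f_2)) all reduce to 0 modulo the current basis, so we have a Gröbner basis.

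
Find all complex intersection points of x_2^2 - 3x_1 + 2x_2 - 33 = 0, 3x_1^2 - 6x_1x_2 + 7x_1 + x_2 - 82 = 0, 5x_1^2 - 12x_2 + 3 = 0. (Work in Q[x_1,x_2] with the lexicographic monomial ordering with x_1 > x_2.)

{(-3, 4)}

Compute a lex Gröbner basis by Buchberger's algorithm.
f_1 = -3x_1 + x_2^2 + 2x_2 - 33, LT = x_1.
f_2 = 3x_1^2 - 6x_1x_2 + 7x_1 + x_2 - 82, LT = x_1^2.
f_3 = 5x_1^2 - 12x_2 + 3, LT = x_1^2.

S(f_1,f_2): lcm = x_1^2. S = -1/3x_1x_2^2 + 4/3x_1x_2 + 26/3x_1 - 1/3x_2 + 82/3.
  leading term x_1x_2^2: subtract (1/9x_2^2)·f_1 from -1/3x_1x_2^2 + 4/3x_1x_2 + 26/3x_1 - 1/3x_2 + 82/3 → 4/3x_1x_2 + 26/3x_1 - 1/9x_2^4 - 2/9x_2^3 + 11/3x_2^2 - 1/3x_2 + 82/3
  leading term x_1x_2: subtract (-4/9x_2)·f_1 from 4/3x_1x_2 + 26/3x_1 - 1/9x_2^4 - 2/9x_2^3 + 11/3x_2^2 - 1/3x_2 + 82/3 → 26/3x_1 - 1/9x_2^4 + 2/9x_2^3 + 41/9x_2^2 - 15x_2 + 82/3
  leading term x_1: subtract (-26/9)·f_1 from 26/3x_1 - 1/9x_2^4 + 2/9x_2^3 + 41/9x_2^2 - 15x_2 + 82/3 → -1/9x_2^4 + 2/9x_2^3 + 67/9x_2^2 - 83/9x_2 - 68
  leading term x_2^4: no divisor's leading term divides it; move -1/9x_2^4 to the remainder.
  leading term x_2^3: no divisor's leading term divides it; move 2/9x_2^3 to the remainder.
  leading term x_2^2: no divisor's leading term divides it; move 67/9x_2^2 to the remainder.
  leading term x_2: no divisor's leading term divides it; move -83/9x_2 to the remainder.
  leading term 1: no divisor's leading term divides it; move -68 to the remainder.
  remainder -1/9x_2^4 + 2/9x_2^3 + 67/9x_2^2 - 83/9x_2 - 68 ≠ 0; add h_4 = -1/9x_2^4 + 2/9x_2^3 + 67/9x_2^2 - 83/9x_2 - 68 to the basis.

S(f_1,f_3): lcm = x_1^2. S = -1/3x_1x_2^2 - 2/3x_1x_2 + 11x_1 + 12/5x_2 - 3/5.
  leading term x_1x_2^2: subtract (1/9x_2^2)·f_1 from -1/3x_1x_2^2 - 2/3x_1x_2 + 11x_1 + 12/5x_2 - 3/5 → -2/3x_1x_2 + 11x_1 - 1/9x_2^4 - 2/9x_2^3 + 11/3x_2^2 + 12/5x_2 - 3/5
  leading term x_1x_2: subtract (2/9x_2)·f_1 from -2/3x_1x_2 + 11x_1 - 1/9x_2^4 - 2/9x_2^3 + 11/3x_2^2 + 12/5x_2 - 3/5 → 11x_1 - 1/9x_2^4 - 4/9x_2^3 + 29/9x_2^2 + 146/15x_2 - 3/5
  leading term x_1: subtract (-11/3)·f_1 from 11x_1 - 1/9x_2^4 - 4/9x_2^3 + 29/9x_2^2 + 146/15x_2 - 3/5 → -1/9x_2^4 - 4/9x_2^3 + 62/9x_2^2 + 256/15x_2 - 608/5
  leading term x_2^4: subtract (1)·h_4 from -1/9x_2^4 - 4/9x_2^3 + 62/9x_2^2 + 256/15x_2 - 608/5 → -2/3x_2^3 - 5/9x_2^2 + 1183/45x_2 - 268/5
  leading term x_2^3: no divisor's leading term divides it; move -2/3x_2^3 to the remainder.
  leading term x_2^2: no divisor's leading term divides it; move -5/9x_2^2 to the remainder.
  leading term x_2: no divisor's leading term divides it; move 1183/45x_2 to the remainder.
  leading term 1: no divisor's leading term divides it; move -268/5 to the remainder.
  remainder -2/3x_2^3 - 5/9x_2^2 + 1183/45x_2 - 268/5 ≠ 0; add h_5 = -2/3x_2^3 - 5/9x_2^2 + 1183/45x_2 - 268/5 to the basis.

S(f_2,f_3): lcm = x_1^2. S = -2x_1x_2 + 7/3x_1 + 41/15x_2 - 419/15.
  leading term x_1x_2: subtract (2/3x_2)·f_1 from -2x_1x_2 + 7/3x_1 + 41/15x_2 - 419/15 → 7/3x_1 - 2/3x_2^3 - 4/3x_2^2 + 371/15x_2 - 419/15
  leading term x_1: subtract (-7/9)·f_1 from 7/3x_1 - 2/3x_2^3 - 4/3x_2^2 + 371/15x_2 - 419/15 → -2/3x_2^3 - 5/9x_2^2 + 1183/45x_2 - 268/5
  leading term x_2^3: subtract (1)·h_5 from -2/3x_2^3 - 5/9x_2^2 + 1183/45x_2 - 268/5 → 0
  remainder 0.

S(f_1,h_4): leading monomials are coprime, so the S-polynomial reduces to 0 (Buchberger's first criterion).
S(f_2,h_4): leading monomials are coprime, so the S-polynomial reduces to 0 (Buchberger's first criterion).
S(f_3,h_4): leading monomials are coprime, so the S-polynomial reduces to 0 (Buchberger's first criterion).
S(f_1,h_5): leading monomials are coprime, so the S-polynomial reduces to 0 (Buchberger's first criterion).
S(f_2,h_5): leading monomials are coprime, so the S-polynomial reduces to 0 (Buchberger's first criterion).
S(f_3,h_5): leading monomials are coprime, so the S-polynomial reduces to 0 (Buchberger's first criterion).
S(h_4,h_5): lcm = x_2^4. S = -17/6x_2^3 - 827/30x_2^2 + 13/5x_2 + 612.
  leading term x_2^3: subtract (17/4)·h_5 from -17/6x_2^3 - 827/30x_2^2 + 13/5x_2 + 612 → -4537/180x_2^2 - 19643/180x_2 + 4199/5
  leading term x_2^2: no divisor's leading term divides it; move -4537/180x_2^2 to the remainder.
  leading term x_2: no divisor's leading term divides it; move -19643/180x_2 to the remainder.
  leading term 1: no divisor's leading term divides it; move 4199/5 to the remainder.
  remainder -4537/180x_2^2 - 19643/180x_2 + 4199/5 ≠ 0; add h_6 = -4537/180x_2^2 - 19643/180x_2 + 4199/5 to the basis.

S(f_1,h_6): leading monomials are coprime, so the S-polynomial reduces to 0 (Buchberger's first criterion).
S(f_2,h_6): leading monomials are coprime, so the S-polynomial reduces to 0 (Buchberger's first criterion).
S(f_3,h_6): leading monomials are coprime, so the S-polynomial reduces to 0 (Buchberger's first criterion).
S(h_4,h_6): lcm = x_2^4. S = -2209/349x_2^3 - 11755/349x_2^2 + 83x_2 + 612.
  leading term x_2^3: subtract (6627/698)·h_5 from -2209/349x_2^3 - 11755/349x_2^2 + 83x_2 + 612 → -59485/2094x_2^2 - 1744237/10470x_2 + 1955958/1745
  leading term x_2^2: subtract (1784550/1583413)·h_6 from -59485/2094x_2^2 - 1744237/10470x_2 + 1955958/1745 → -26554923/609005x_2 + 106219692/609005
  leading term x_2: no divisor's leading term divides it; move -26554923/609005x_2 to the remainder.
  leading term 1: no divisor's leading term divides it; move 106219692/609005 to the remainder.
  remainder -26554923/609005x_2 + 106219692/609005 ≠ 0; add h_7 = -26554923/609005x_2 + 106219692/609005 to the basis.

S(h_5,h_6): lcm = x_2^3. S = -7321/2094x_2^2 - 64027/10470x_2 + 402/5.
  leading term x_2^2: subtract (219630/1583413)·h_6 from -7321/2094x_2^2 - 64027/10470x_2 + 402/5 → 5494122/609005x_2 - 21976488/609005
  leading term x_2: subtract (-6/29)·h_7 from 5494122/609005x_2 - 21976488/609005 → 0
  remainder 0.

S(f_1,h_7): leading monomials are coprime, so the S-polynomial reduces to 0 (Buchberger's first criterion).
S(f_2,h_7): leading monomials are coprime, so the S-polynomial reduces to 0 (Buchberger's first criterion).
S(f_3,h_7): leading monomials are coprime, so the S-polynomial reduces to 0 (Buchberger's first criterion).
S(h_4,h_7): lcm = x_2^4. S = 2x_2^3 - 67x_2^2 + 83x_2 + 612.
  leading term x_2^3: subtract (-3)·h_5 from 2x_2^3 - 67x_2^2 + 83x_2 + 612 → -206/3x_2^2 + 2428/15x_2 + 2256/5
  leading term x_2^2: subtract (12360/4537)·h_6 from -206/3x_2^2 + 2428/15x_2 + 2256/5 → 801234/1745x_2 - 3204936/1745
  leading term x_2: subtract (-31070074/2950547)·h_7 from 801234/1745x_2 - 3204936/1745 → 0
  remainder 0.

S(h_5,h_7): lcm = x_2^3. S = 29/6x_2^2 - 1183/30x_2 + 402/5.
  leading term x_2^2: subtract (-870/4537)·h_6 from 29/6x_2^2 - 1183/30x_2 + 402/5 → -105327/1745x_2 + 421308/1745
  leading term x_2: subtract (4084347/2950547)·h_7 from -105327/1745x_2 + 421308/1745 → 0
  remainder 0.

S(h_6,h_7): lcm = x_2^2. S = 2907/349x_2 - 11628/349.
  leading term x_2: subtract (-563635/2950547)·h_7 from 2907/349x_2 - 11628/349 → 0
  remainder 0.

Every S-polynomial of the final basis reduces to 0, so we have a Gröbner basis.
Inter-reduce: drop elements whose leading term is divisible by another's, tail-reduce, and make monic.
Reduced Gröbner basis: {x_1 + 3, x_2 - 4}.

The lex basis is triangular: the last element involves only x_2. Solving x_2 - 4 = 0 gives x_2 ∈ {4}; substituting each value into the earlier elements determines the remaining variables.
  x_2 = 4: the earlier basis element becomes x_1 + 3 = 0, giving x_1 = -3 — point (-3, 4).
Check: every point annihilates each of the original generators.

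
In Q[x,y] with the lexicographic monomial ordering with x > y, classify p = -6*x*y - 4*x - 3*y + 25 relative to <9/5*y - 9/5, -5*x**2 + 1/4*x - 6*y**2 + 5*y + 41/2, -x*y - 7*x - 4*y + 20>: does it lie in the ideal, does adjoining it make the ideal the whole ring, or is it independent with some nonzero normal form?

First compute the reduced Gröbner basis of I by Buchberger's algorithm.
f_1 = 9/5*y - 9/5, LT = y.
f_2 = -5*x**2 + 1/4*x - 6*y**2 + 5*y + 41/2, LT = x**2.
f_3 = -x*y - 7*x - 4*y + 20, LT = x*y.

S(f_1,f_3): lcm = x*y. S = -8*x - 4*y + 20.
  leading term x: no divisor's leading term divides it; move -8*x to the remainder.
  leading term y: subtract (-20/9)·f_1 from -4*y + 20 → 16
  leading term 1: no divisor's leading term divides it; move 16 to the remainder.
  remainder -8*x + 16 ≠ 0; add h_4 = -8*x + 16 to the basis.

The other S-polynomials (S(f_1,f_2), S(f_2,f_3), S(f_1,h_4), S(f_2,h_4), S(f_3,h_4)) all reduce to 0 modulo the current basis, so we have a Gröbner basis.
Inter-reduce: drop elements whose leading term is divisible by another's, tail-reduce, and make monic.
Reduced Gröbner basis: {x - 2, y - 1}.
Label its elements g_1 = x - 2, g_2 = y - 1.

Reduce p = -6*x*y - 4*x - 3*y + 25 modulo G:
  leading term x*y: subtract (-6*y)·g_1 from -6*x*y - 4*x - 3*y + 25 → -4*x - 15*y + 25
  leading term x: subtract (-4)·g_1 from -4*x - 15*y + 25 → -15*y + 17
  leading term y: subtract (-15)·g_2 from -15*y + 17 → 2
  leading term 1: no divisor's leading term divides it; move 2 to the remainder.
  normal form = 2.
The normal form is nonzero, so p ∉ I. Since p minus its normal form lies in I, I + (p) = I + (r) where r = 2; decide whether this ideal is the whole ring.
Here r = 2 is a nonzero constant, hence a unit: 1 ∈ I + (p), the Gröbner basis of I + (p) is {1}, and the enlarged system has no common solution — adjoining p is inconsistent.

Ideal membership is decidable via reduction modulo a Gröbner basis.

Adjoining -6*x*y - 4*x - 3*y + 25 makes the ideal the whole ring: the system is inconsistent.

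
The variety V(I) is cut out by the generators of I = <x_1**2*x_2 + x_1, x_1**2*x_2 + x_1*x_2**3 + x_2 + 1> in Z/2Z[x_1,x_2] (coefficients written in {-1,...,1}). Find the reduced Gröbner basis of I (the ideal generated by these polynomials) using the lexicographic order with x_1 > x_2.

G = {x_1**2 + x_1 + x_2 + 1, x_1*x_2 + x_1 + x_2**2 + x_2, x_2**3 + x_2**2 + x_2 + 1}

f_1 = x_1**2*x_2 + x_1, LT = x_1**2*x_2.
f_2 = x_1**2*x_2 + x_1*x_2**3 + x_2 + 1, LT = x_1**2*x_2.

S(f_1,f_2): lcm = x_1**2*x_2. S = x_1*x_2**3 + x_1 + x_2 + 1.
  leading term x_1*x_2**3: no divisor's leading term divides it; move x_1*x_2**3 to the remainder.
  leading term x_1: no divisor's leading term divides it; move x_1 to the remainder.
  leading term x_2: no divisor's leading term divides it; move x_2 to the remainder.
  leading term 1: no divisor's leading term divides it; move 1 to the remainder.
  remainder x_1*x_2**3 + x_1 + x_2 + 1 ≠ 0; add g_3 = x_1*x_2**3 + x_1 + x_2 + 1 to the basis.

S(f_1,g_3): lcm = x_1**2*x_2**3. S = x_1**2 + x_1*x_2**2 + x_1*x_2 + x_1.
  leading term x_1**2: no divisor's leading term divides it; move x_1**2 to the remainder.
  leading term x_1*x_2**2: no divisor's leading term divides it; move x_1*x_2**2 to the remainder.
  leading term x_1*x_2: no divisor's leading term divides it; move x_1*x_2 to the remainder.
  leading term x_1: no divisor's leading term divides it; move x_1 to the remainder.
  remainder x_1**2 + x_1*x_2**2 + x_1*x_2 + x_1 ≠ 0; add g_4 = x_1**2 + x_1*x_2**2 + x_1*x_2 + x_1 to the basis.

S(f_1,g_4): lcm = x_1**2*x_2. S = x_1*x_2**3 + x_1*x_2**2 + x_1*x_2 + x_1.
  leading term x_1*x_2**3: subtract (1)·g_3 from x_1*x_2**3 + x_1*x_2**2 + x_1*x_2 + x_1 → x_1*x_2**2 + x_1*x_2 + x_2 + 1
  leading term x_1*x_2**2: no divisor's leading term divides it; move x_1*x_2**2 to the remainder.
  leading term x_1*x_2: no divisor's leading term divides it; move x_1*x_2 to the remainder.
  leading term x_2: no divisor's leading term divides it; move x_2 to the remainder.
  leading term 1: no divisor's leading term divides it; move 1 to the remainder.
  remainder x_1*x_2**2 + x_1*x_2 + x_2 + 1 ≠ 0; add g_5 = x_1*x_2**2 + x_1*x_2 + x_2 + 1 to the basis.

S(g_3,g_4): lcm = x_1**2*x_2**3. S = x_1**2 + x_1*x_2**5 + x_1*x_2**4 + x_1*x_2**3 + x_1*x_2 + x_1.
  leading term x_1**2: subtract (1)·g_4 from x_1**2 + x_1*x_2**5 + x_1*x_2**4 + x_1*x_2**3 + x_1*x_2 + x_1 → x_1*x_2**5 + x_1*x_2**4 + x_1*x_2**3 + x_1*x_2**2
  leading term x_1*x_2**5: subtract (x_2**2)·g_3 from x_1*x_2**5 + x_1*x_2**4 + x_1*x_2**3 + x_1*x_2**2 → x_1*x_2**4 + x_1*x_2**3 + x_2**3 + x_2**2
  leading term x_1*x_2**4: subtract (x_2)·g_3 from x_1*x_2**4 + x_1*x_2**3 + x_2**3 + x_2**2 → x_1*x_2**3 + x_1*x_2 + x_2**3 + x_2
  leading term x_1*x_2**3: subtract (1)·g_3 from x_1*x_2**3 + x_1*x_2 + x_2**3 + x_2 → x_1*x_2 + x_1 + x_2**3 + 1
  leading term x_1*x_2: no divisor's leading term divides it; move x_1*x_2 to the remainder.
  leading term x_1: no divisor's leading term divides it; move x_1 to the remainder.
  leading term x_2**3: no divisor's leading term divides it; move x_2**3 to the remainder.
  leading term 1: no divisor's leading term divides it; move 1 to the remainder.
  remainder x_1*x_2 + x_1 + x_2**3 + 1 ≠ 0; add g_6 = x_1*x_2 + x_1 + x_2**3 + 1 to the basis.

S(g_3,g_5): lcm = x_1*x_2**3. S = x_1*x_2**2 + x_1 + x_2**2 + 1.
  leading term x_1*x_2**2: subtract (1)·g_5 from x_1*x_2**2 + x_1 + x_2**2 + 1 → x_1*x_2 + x_1 + x_2**2 + x_2
  leading term x_1*x_2: subtract (1)·g_6 from x_1*x_2 + x_1 + x_2**2 + x_2 → x_2**3 + x_2**2 + x_2 + 1
  leading term x_2**3: no divisor's leading term divides it; move x_2**3 to the remainder.
  leading term x_2**2: no divisor's leading term divides it; move x_2**2 to the remainder.
  leading term x_2: no divisor's leading term divides it; move x_2 to the remainder.
  leading term 1: no divisor's leading term divides it; move 1 to the remainder.
  remainder x_2**3 + x_2**2 + x_2 + 1 ≠ 0; add g_7 = x_2**3 + x_2**2 + x_2 + 1 to the basis.

The other S-polynomials (S(f_2,g_3), S(f_2,g_4), S(f_1,g_5), S(f_2,g_5), S(g_4,g_5), S(f_1,g_6), S(f_2,g_6), S(g_3,g_6), S(g_4,g_6), S(g_5,g_6), S(f_1,g_7), S(f_2,g_7), S(g_3,g_7), S(g_4,g_7), S(g_5,g_7), S(g_6,g_7)) all reduce to 0 modulo the current basis, so we have a Gröbner basis.
Inter-reduce: drop elements whose leading term is divisible by another's, tail-reduce, and make monic.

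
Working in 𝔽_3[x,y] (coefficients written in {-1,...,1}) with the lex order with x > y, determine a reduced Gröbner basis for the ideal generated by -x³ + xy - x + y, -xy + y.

G = {x³ + x + y, xy - y, y² - y}

Buchberger's algorithm terminates because the ascending chain of leading-term ideals stabilizes.

f_1 = -x³ + xy - x + y, LT = x³.
f_2 = -xy + y, LT = xy.

S(f_1,f_2): lcm = x³y. S = x²y - xy² + xy - y².
  leading term x²y: subtract (-x)·f_2 from x²y - xy² + xy - y² → -xy² - xy - y²
  leading term xy²: subtract (y)·f_2 from -xy² - xy - y² → -xy + y²
  leading term xy: subtract (1)·f_2 from -xy + y² → y² - y
  leading term y²: no divisor's leading term divides it; move y² to the remainder.
  leading term y: no divisor's leading term divides it; move -y to the remainder.
  remainder y² - y ≠ 0; add g_3 = y² - y to the basis.

S(f_1,g_3): leading monomials are coprime, so the S-polynomial reduces to 0 (Buchberger's first criterion).
S(f_2,g_3): lcm = xy². S = xy - y².
  leading term xy: subtract (-1)·f_2 from xy - y² → -y² + y
  leading term y²: subtract (-1)·g_3 from -y² + y → 0
  remainder 0.

Every S-polynomial of the final basis reduces to 0, so we have a Gröbner basis.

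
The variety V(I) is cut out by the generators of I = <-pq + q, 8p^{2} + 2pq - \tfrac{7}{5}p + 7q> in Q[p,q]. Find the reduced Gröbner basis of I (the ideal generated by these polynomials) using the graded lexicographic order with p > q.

The reduced Gröbner basis is the canonical form of the ideal for this ordering.

f_1 = -pq + q, LT = pq.
f_2 = 8p^{2} + 2pq - \tfrac{7}{5}p + 7q, LT = p^{2}.

S(f_1,f_2): lcm = p^{2}q. S = -\tfrac{1}{4}pq^{2} - \tfrac{33}{40}pq - \tfrac{7}{8}q^{2}.
  reduce S modulo (f_1, f_2):
  remainder -\tfrac{9}{8}q^{2} - \tfrac{33}{40}q ≠ 0; add g_3 = -\tfrac{9}{8}q^{2} - \tfrac{33}{40}q to the basis.

The other S-polynomials (S(f_1,g_3), S(f_2,g_3)) all reduce to 0 modulo the current basis, so we have a Gröbner basis.

G = {p^{2} - \tfrac{7}{40}p + \tfrac{9}{8}q, pq - q, q^{2} + \tfrac{11}{15}q}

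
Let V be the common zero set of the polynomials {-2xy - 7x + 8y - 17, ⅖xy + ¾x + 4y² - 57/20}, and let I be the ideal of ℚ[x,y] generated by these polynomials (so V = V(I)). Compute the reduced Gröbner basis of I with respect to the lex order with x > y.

G = {x - 80/13y² - 32/13y + 125/13, y³ + 39/10y² - 13/16y - 327/80}

f_1 = -2xy - 7x + 8y - 17, LT = xy.
f_2 = ⅖xy + ¾x + 4y² - 57/20, LT = xy.

S(f_1,f_2): lcm = xy. S = 13/8x - 10y² - 4y + 125/8.
  leading term x: no divisor's leading term divides it; move 13/8x to the remainder.
  leading term y²: no divisor's leading term divides it; move -10y² to the remainder.
  leading term y: no divisor's leading term divides it; move -4y to the remainder.
  leading term 1: no divisor's leading term divides it; move 125/8 to the remainder.
  remainder 13/8x - 10y² - 4y + 125/8 ≠ 0; add g_3 = 13/8x - 10y² - 4y + 125/8 to the basis.

S(f_1,g_3): lcm = xy. S = 7/2x + 80/13y³ + 32/13y² - 177/13y + 17/2.
  leading term x: subtract (28/13)·g_3 from 7/2x + 80/13y³ + 32/13y² - 177/13y + 17/2 → 80/13y³ + 24y² - 5y - 327/13
  leading term y³: no divisor's leading term divides it; move 80/13y³ to the remainder.
  leading term y²: no divisor's leading term divides it; move 24y² to the remainder.
  leading term y: no divisor's leading term divides it; move -5y to the remainder.
  leading term 1: no divisor's leading term divides it; move -327/13 to the remainder.
  remainder 80/13y³ + 24y² - 5y - 327/13 ≠ 0; add g_4 = 80/13y³ + 24y² - 5y - 327/13 to the basis.

The other S-polynomials (S(f_2,g_3), S(f_1,g_4), S(f_2,g_4), S(g_3,g_4)) all reduce to 0 modulo the current basis, so we have a Gröbner basis.
Inter-reduce: drop elements whose leading term is divisible by another's, tail-reduce, and make monic.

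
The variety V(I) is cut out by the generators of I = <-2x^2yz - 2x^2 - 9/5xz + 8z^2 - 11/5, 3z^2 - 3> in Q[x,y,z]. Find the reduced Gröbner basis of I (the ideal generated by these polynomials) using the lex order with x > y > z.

The reduced Gröbner basis is the canonical form of the ideal for this ordering.

f_1 = -2x^2yz - 2x^2 - 9/5xz + 8z^2 - 11/5, LT = x^2yz.
f_2 = 3z^2 - 3, LT = z^2.

S(f_1,f_2): lcm = x^2yz^2. S = x^2y + x^2z + 9/10xz^2 - 4z^3 + 11/10z.
  reduce S modulo (f_1, f_2):
  remainder x^2y + x^2z + 9/10x - 29/10z ≠ 0; add g_3 = x^2y + x^2z + 9/10x - 29/10z to the basis.

The other S-polynomials (S(f_1,g_3), S(f_2,g_3)) all reduce to 0 modulo the current basis, so we have a Gröbner basis.
Inter-reduce: drop elements whose leading term is divisible by another's, tail-reduce, and make monic.

G = {x^2y + x^2z + 9/10x - 29/10z, z^2 - 1}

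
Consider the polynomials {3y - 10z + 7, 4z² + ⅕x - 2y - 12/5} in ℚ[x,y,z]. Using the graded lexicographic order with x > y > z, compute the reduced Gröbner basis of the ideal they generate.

G = {z² + 1/20x - 5/3z + 17/30, y - 10/3z + 7/3}

f_1 = 3y - 10z + 7, LT = y.
f_2 = 4z² + ⅕x - 2y - 12/5, LT = z².

The S-polynomials (S(f_1,f_2)) all reduce to 0 modulo the current basis, so we have a Gröbner basis.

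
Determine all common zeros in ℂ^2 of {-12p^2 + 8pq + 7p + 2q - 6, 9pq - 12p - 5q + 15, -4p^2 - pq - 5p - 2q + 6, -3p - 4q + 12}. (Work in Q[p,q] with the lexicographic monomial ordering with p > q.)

{(0, 3)}

Compute a lex Gröbner basis by Buchberger's algorithm.
f_1 = -12p^2 + 8pq + 7p + 2q - 6, LT = p^2.
f_2 = 9pq - 12p - 5q + 15, LT = pq.
f_3 = -4p^2 - pq - 5p - 2q + 6, LT = p^2.
f_4 = -3p - 4q + 12, LT = p.

S(f_1,f_2): lcm = p^2q. S = 4/3p^2 - 2/3pq^2 - 1/36pq - 5/3p - 1/6q^2 + 1/2q.
  leading term p^2: subtract (-1/9)·f_1 from 4/3p^2 - 2/3pq^2 - 1/36pq - 5/3p - 1/6q^2 + 1/2q → -2/3pq^2 + 31/36pq - 8/9p - 1/6q^2 + 13/18q - 2/3
  leading term pq^2: subtract (-2/27q)·f_2 from -2/3pq^2 + 31/36pq - 8/9p - 1/6q^2 + 13/18q - 2/3 → -1/36pq - 8/9p - 29/54q^2 + 11/6q - 2/3
  leading term pq: subtract (-1/324)·f_2 from -1/36pq - 8/9p - 29/54q^2 + 11/6q - 2/3 → -25/27p - 29/54q^2 + 589/324q - 67/108
  leading term p: subtract (25/81)·f_4 from -25/27p - 29/54q^2 + 589/324q - 67/108 → -29/54q^2 + 989/324q - 467/108
  leading term q^2: no divisor's leading term divides it; move -29/54q^2 to the remainder.
  leading term q: no divisor's leading term divides it; move 989/324q to the remainder.
  leading term 1: no divisor's leading term divides it; move -467/108 to the remainder.
  remainder -29/54q^2 + 989/324q - 467/108 ≠ 0; add h_5 = -29/54q^2 + 989/324q - 467/108 to the basis.

S(f_1,f_3): lcm = p^2. S = -11/12pq - 11/6p - 2/3q + 2.
  leading term pq: subtract (-11/108)·f_2 from -11/12pq - 11/6p - 2/3q + 2 → -55/18p - 127/108q + 127/36
  leading term p: subtract (55/54)·f_4 from -55/18p - 127/108q + 127/36 → 313/108q - 313/36
  leading term q: no divisor's leading term divides it; move 313/108q to the remainder.
  leading term 1: no divisor's leading term divides it; move -313/36 to the remainder.
  remainder 313/108q - 313/36 ≠ 0; add h_6 = 313/108q - 313/36 to the basis.

The other S-polynomials (S(f_1,f_4), S(f_2,f_3), S(f_2,f_4), S(f_3,f_4), S(f_1,h_5), S(f_2,h_5), S(f_3,h_5), S(f_4,h_5), S(f_1,h_6), S(f_2,h_6), S(f_3,h_6), S(f_4,h_6), S(h_5,h_6)) all reduce to 0 modulo the current basis, so we have a Gröbner basis.
Inter-reduce: drop elements whose leading term is divisible by another's, tail-reduce, and make monic.
Reduced Gröbner basis: {p, q - 3}.

A lex Gröbner basis eliminates variables successively. Here q - 3 depends only on q, with roots {3}; lifting each root through the earlier basis elements recovers the full solutions.
  q = 3: the earlier basis element becomes p = 0, giving p = 0 — point (0, 3).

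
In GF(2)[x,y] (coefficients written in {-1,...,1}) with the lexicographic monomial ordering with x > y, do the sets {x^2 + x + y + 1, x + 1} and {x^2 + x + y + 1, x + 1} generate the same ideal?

Yes, the ideals are equal.

For a fixed monomial order, each ideal has a unique reduced Gröbner basis; comparing bases decides equality.
Buchberger on the first generating set:
f_1 = x^2 + x + y + 1, LT = x^2.
f_2 = x + 1, LT = x.

S(f_1,f_2): lcm = x^2. S = y + 1.
  leading term y: no divisor's leading term divides it; move y to the remainder.
  leading term 1: no divisor's leading term divides it; move 1 to the remainder.
  remainder y + 1 ≠ 0; add g_3 = y + 1 to the basis.

The other S-polynomials (S(f_1,g_3), S(f_2,g_3)) all reduce to 0 modulo the current basis, so we have a Gröbner basis.
Inter-reduce: drop elements whose leading term is divisible by another's, tail-reduce, and make monic.
Reduced Gröbner basis: {x + 1, y + 1}.

Buchberger on the second generating set:
h_1 = x^2 + x + y + 1, LT = x^2.
h_2 = x + 1, LT = x.

S(h_1,h_2): lcm = x^2. S = y + 1.
  leading term y: no divisor's leading term divides it; move y to the remainder.
  leading term 1: no divisor's leading term divides it; move 1 to the remainder.
  remainder y + 1 ≠ 0; add k_3 = y + 1 to the basis.

The other S-polynomials (S(h_1,k_3), S(h_2,k_3)) all reduce to 0 modulo the current basis, so we have a Gröbner basis.
Inter-reduce: drop elements whose leading term is divisible by another's, tail-reduce, and make monic.
Reduced Gröbner basis: {x + 1, y + 1}.

These coincide, so the ideals are equal.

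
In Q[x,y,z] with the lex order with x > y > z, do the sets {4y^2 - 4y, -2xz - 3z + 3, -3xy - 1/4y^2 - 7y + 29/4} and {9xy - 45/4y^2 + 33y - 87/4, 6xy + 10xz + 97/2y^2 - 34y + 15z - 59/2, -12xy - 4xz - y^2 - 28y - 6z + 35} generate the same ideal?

Yes, the ideals are equal.

For a fixed monomial order, each ideal has a unique reduced Gröbner basis; comparing bases decides equality.
Buchberger on the first generating set:
f_1 = 4y^2 - 4y, LT = y^2.
f_2 = -2xz - 3z + 3, LT = xz.
f_3 = -3xy - 1/4y^2 - 7y + 29/4, LT = xy.

S(f_1,f_3): lcm = xy^2. S = -xy - 1/12y^3 - 7/3y^2 + 29/12y.
  reduce S modulo (f_1, f_2, f_3):
  remainder 29/12y - 29/12 ≠ 0; add g_4 = 29/12y - 29/12 to the basis.

S(f_2,f_3): lcm = xyz. S = -1/12y^2z - 5/6yz - 3/2y + 29/12z.
  reduce S modulo (f_1, f_2, f_3, g_4):
  remainder 3/2z - 3/2 ≠ 0; add g_5 = 3/2z - 3/2 to the basis.

S(f_3,g_4): lcm = xy. S = x + 1/12y^2 + 7/3y - 29/12.
  reduce S modulo (f_1, f_2, f_3, g_4, g_5):
  remainder x ≠ 0; add g_6 = x to the basis.

The other S-polynomials (S(f_1,f_2), S(f_1,g_4), S(f_2,g_4), S(f_1,g_5), S(f_2,g_5), S(f_3,g_5), S(g_4,g_5), S(f_1,g_6), S(f_2,g_6), S(f_3,g_6), S(g_4,g_6), S(g_5,g_6)) all reduce to 0 modulo the current basis, so we have a Gröbner basis.
Inter-reduce: drop elements whose leading term is divisible by another's, tail-reduce, and make monic.
Reduced Gröbner basis: {x, y - 1, z - 1}.

Buchberger on the second generating set:
h_1 = 9xy - 45/4y^2 + 33y - 87/4, LT = xy.
h_2 = 6xy + 10xz + 97/2y^2 - 34y + 15z - 59/2, LT = xy.
h_3 = -12xy - 4xz - y^2 - 28y - 6z + 35, LT = xy.

S(h_1,h_2): lcm = xy. S = -5/3xz - 28/3y^2 + 28/3y - 5/2z + 5/2.
  reduce S modulo (h_1, h_2, h_3):
  remainder -5/3xz - 28/3y^2 + 28/3y - 5/2z + 5/2 ≠ 0; add k_4 = -5/3xz - 28/3y^2 + 28/3y - 5/2z + 5/2 to the basis.

S(h_1,h_3): lcm = xy. S = -1/3xz - 4/3y^2 + 4/3y - 1/2z + 1/2.
  reduce S modulo (h_1, h_2, h_3, k_4):
  remainder 8/15y^2 - 8/15y ≠ 0; add k_5 = 8/15y^2 - 8/15y to the basis.

S(h_1,k_4): lcm = xyz. S = -28/5y^3 - 5/4y^2z + 28/5y^2 + 13/6yz + 3/2y - 29/12z.
  reduce S modulo (h_1, h_2, h_3, k_4, k_5):
  remainder 11/12yz + 3/2y - 29/12z ≠ 0; add k_6 = 11/12yz + 3/2y - 29/12z to the basis.

S(h_1,k_5): lcm = xy^2. S = xy - 5/4y^3 + 11/3y^2 - 29/12y.
  reduce S modulo (h_1, h_2, h_3, k_4, k_5, k_6):
  remainder -29/12y + 29/12 ≠ 0; add k_7 = -29/12y + 29/12 to the basis.

S(k_5,k_6): lcm = y^2z. S = -18/11y^2 + 18/11yz.
  reduce S modulo (h_1, h_2, h_3, k_4, k_5, k_6, k_7):
  remainder 522/121z - 522/121 ≠ 0; add k_8 = 522/121z - 522/121 to the basis.

S(h_1,k_7): lcm = xy. S = x - 5/4y^2 + 11/3y - 29/12.
  reduce S modulo (h_1, h_2, h_3, k_4, k_5, k_6, k_7, k_8):
  remainder x ≠ 0; add k_9 = x to the basis.

The other S-polynomials (S(h_2,h_3), S(h_2,k_4), S(h_3,k_4), S(h_2,k_5), S(h_3,k_5), S(k_4,k_5), S(h_1,k_6), S(h_2,k_6), S(h_3,k_6), S(k_4,k_6), S(h_2,k_7), S(h_3,k_7), S(k_4,k_7), S(k_5,k_7), S(k_6,k_7), S(h_1,k_8), S(h_2,k_8), S(h_3,k_8), S(k_4,k_8), S(k_5,k_8), S(k_6,k_8), S(k_7,k_8), S(h_1,k_9), S(h_2,k_9), S(h_3,k_9), S(k_4,k_9), S(k_5,k_9), S(k_6,k_9), S(k_7,k_9), S(k_8,k_9)) all reduce to 0 modulo the current basis, so we have a Gröbner basis.
Inter-reduce: drop elements whose leading term is divisible by another's, tail-reduce, and make monic.
Reduced Gröbner basis: {x, y - 1, z - 1}.

These coincide, so the ideals are equal.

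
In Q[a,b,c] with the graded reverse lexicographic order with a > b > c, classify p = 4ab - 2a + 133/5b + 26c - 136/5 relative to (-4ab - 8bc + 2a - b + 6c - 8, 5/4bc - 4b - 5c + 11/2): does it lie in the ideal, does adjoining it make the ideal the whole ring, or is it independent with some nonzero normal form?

4ab - 2a + 133/5b + 26c - 136/5 lies in I (it reduces to 0).

First compute the reduced Gröbner basis of I by Buchberger's algorithm.
f_1 = -4ab - 8bc + 2a - b + 6c - 8, LT = ab.
f_2 = 5/4bc - 4b - 5c + 11/2, LT = bc.

S(f_1,f_2): lcm = abc. S = 2bc^2 + 16/5ab + 7/2ac + 1/4bc - 3/2c^2 - 22/5a + 2c.
  reduce S modulo (f_1, f_2):
  remainder 7/2ac + 13/2c^2 - 14/5a - c - 15/2 ≠ 0; add h_3 = 7/2ac + 13/2c^2 - 14/5a - c - 15/2 to the basis.

The other S-polynomials (S(f_1,h_3), S(f_2,h_3)) all reduce to 0 modulo the current basis, so we have a Gröbner basis.
Inter-reduce: drop elements whose leading term is divisible by another's, tail-reduce, and make monic.
Reduced Gröbner basis: {ab - 1/2a + 133/20b + 13/2c - 34/5, ac + 13/7c^2 - 4/5a - 2/7c - 15/7, bc - 16/5b - 4c + 22/5}.
Label its elements g_1 = ab - 1/2a + 133/20b + 13/2c - 34/5, g_2 = ac + 13/7c^2 - 4/5a - 2/7c - 15/7, g_3 = bc - 16/5b - 4c + 22/5.

Reduce p = 4ab - 2a + 133/5b + 26c - 136/5 modulo G:
  leading term ab: subtract (4)·g_1 from 4ab - 2a + 133/5b + 26c - 136/5 → 0
  normal form = 0.
Since the normal form is 0, p ∈ I.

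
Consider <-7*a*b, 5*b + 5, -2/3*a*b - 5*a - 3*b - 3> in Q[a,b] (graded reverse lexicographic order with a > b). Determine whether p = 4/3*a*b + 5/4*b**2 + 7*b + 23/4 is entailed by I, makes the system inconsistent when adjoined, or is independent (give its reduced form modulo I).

4/3*a*b + 5/4*b**2 + 7*b + 23/4 lies in I (it reduces to 0).

First compute the reduced Gröbner basis of I by Buchberger's algorithm.
f_1 = -7*a*b, LT = a*b.
f_2 = 5*b + 5, LT = b.
f_3 = -2/3*a*b - 5*a - 3*b - 3, LT = a*b.

S(f_1,f_2): lcm = a*b. S = -a.
  leading term a: no divisor's leading term divides it; move -a to the remainder.
  remainder -a ≠ 0; add h_4 = -a to the basis.

S(f_1,f_3): lcm = a*b. S = -15/2*a - 9/2*b - 9/2.
  leading term a: subtract (15/2)·h_4 from -15/2*a - 9/2*b - 9/2 → -9/2*b - 9/2
  leading term b: subtract (-9/10)·f_2 from -9/2*b - 9/2 → 0
  remainder 0.

S(f_2,f_3): lcm = a*b. S = -13/2*a - 9/2*b - 9/2.
  leading term a: subtract (13/2)·h_4 from -13/2*a - 9/2*b - 9/2 → -9/2*b - 9/2
  leading term b: subtract (-9/10)·f_2 from -9/2*b - 9/2 → 0
  remainder 0.

S(f_1,h_4): lcm = a*b. S = 0.
  remainder 0.

S(f_2,h_4): leading monomials are coprime, so the S-polynomial reduces to 0 (Buchberger's first criterion).
S(f_3,h_4): lcm = a*b. S = 15/2*a + 9/2*b + 9/2.
  leading term a: subtract (-15/2)·h_4 from 15/2*a + 9/2*b + 9/2 → 9/2*b + 9/2
  leading term b: subtract (9/10)·f_2 from 9/2*b + 9/2 → 0
  remainder 0.

Every S-polynomial of the final basis reduces to 0, so we have a Gröbner basis.
Inter-reduce: drop elements whose leading term is divisible by another's, tail-reduce, and make monic.
Reduced Gröbner basis: {a, b + 1}.
Label its elements g_1 = a, g_2 = b + 1.

Reduce p = 4/3*a*b + 5/4*b**2 + 7*b + 23/4 modulo G:
  leading term a*b: subtract (4/3*b)·g_1 from 4/3*a*b + 5/4*b**2 + 7*b + 23/4 → 5/4*b**2 + 7*b + 23/4
  leading term b**2: subtract (5/4*b)·g_2 from 5/4*b**2 + 7*b + 23/4 → 23/4*b + 23/4
  leading term b: subtract (23/4)·g_2 from 23/4*b + 23/4 → 0
  normal form = 0.
Since the normal form is 0, p ∈ I.

Ideal membership is decidable via reduction modulo a Gröbner basis.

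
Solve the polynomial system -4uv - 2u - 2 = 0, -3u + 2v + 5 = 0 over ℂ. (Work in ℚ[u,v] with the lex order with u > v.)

{(1/3, -2), (1, -1)}

Compute a lex Gröbner basis by Buchberger's algorithm.
f_1 = -4uv - 2u - 2, LT = uv.
f_2 = -3u + 2v + 5, LT = u.

S(f_1,f_2): lcm = uv. S = ½u + ⅔v² + 5/3v + ½.
  leading term u: subtract (-⅙)·f_2 from ½u + ⅔v² + 5/3v + ½ → ⅔v² + 2v + 4/3
  leading term v²: no divisor's leading term divides it; move ⅔v² to the remainder.
  leading term v: no divisor's leading term divides it; move 2v to the remainder.
  leading term 1: no divisor's leading term divides it; move 4/3 to the remainder.
  remainder ⅔v² + 2v + 4/3 ≠ 0; add h_3 = ⅔v² + 2v + 4/3 to the basis.

S(f_1,h_3): lcm = uv². S = -5/2uv - 2u + ½v.
  leading term uv: subtract (⅝)·f_1 from -5/2uv - 2u + ½v → -¾u + ½v + 5/4
  leading term u: subtract (¼)·f_2 from -¾u + ½v + 5/4 → 0
  remainder 0.

S(f_2,h_3): leading monomials are coprime, so the S-polynomial reduces to 0 (Buchberger's first criterion).
Every S-polynomial of the final basis reduces to 0, so we have a Gröbner basis.
Inter-reduce: drop elements whose leading term is divisible by another's, tail-reduce, and make monic.
Reduced Gröbner basis: {u - ⅔v - 5/3, v² + 3v + 2}.

Since the basis is lex-ordered, v² + 3v + 2 is univariate in v. Its roots are {-2, -1}. Back-substituting each root into the other basis elements fixes the other coordinates.
  v = -2: the earlier basis element becomes u - ⅓ = 0, giving u = 1/3 — point (1/3, -2).
  v = -1: the earlier basis element becomes u - 1 = 0, giving u = 1 — point (1, -1).
Substituting each solution back into the original system confirms all equations vanish.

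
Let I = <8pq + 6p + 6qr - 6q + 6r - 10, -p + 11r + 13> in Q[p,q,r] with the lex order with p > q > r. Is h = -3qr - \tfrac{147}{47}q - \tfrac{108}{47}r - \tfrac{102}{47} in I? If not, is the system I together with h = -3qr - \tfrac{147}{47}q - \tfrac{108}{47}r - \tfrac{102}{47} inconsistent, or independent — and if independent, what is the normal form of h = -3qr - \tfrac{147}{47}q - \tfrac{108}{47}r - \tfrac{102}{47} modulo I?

First compute the reduced Gröbner basis of I by Buchberger's algorithm.
f_1 = 8pq + 6p + 6qr - 6q + 6r - 10, LT = pq.
f_2 = -p + 11r + 13, LT = p.

S(f_1,f_2): lcm = pq. S = \tfrac{3}{4}p + \tfrac{47}{4}qr + \tfrac{49}{4}q + \tfrac{3}{4}r - \tfrac{5}{4}.
  leading term p: subtract (-\tfrac{3}{4})·f_2 from \tfrac{3}{4}p + \tfrac{47}{4}qr + \tfrac{49}{4}q + \tfrac{3}{4}r - \tfrac{5}{4} → \tfrac{47}{4}qr + \tfrac{49}{4}q + 9r + \tfrac{17}{2}
  leading term qr: no divisor's leading term divides it; move \tfrac{47}{4}qr to the remainder.
  leading term q: no divisor's leading term divides it; move \tfrac{49}{4}q to the remainder.
  leading term r: no divisor's leading term divides it; move 9r to the remainder.
  leading term 1: no divisor's leading term divides it; move \tfrac{17}{2} to the remainder.
  remainder \tfrac{47}{4}qr + \tfrac{49}{4}q + 9r + \tfrac{17}{2} ≠ 0; add k_3 = \tfrac{47}{4}qr + \tfrac{49}{4}q + 9r + \tfrac{17}{2} to the basis.

S(f_1,k_3): lcm = pqr. S = -\tfrac{49}{47}pq - \tfrac{3}{188}pr - \tfrac{34}{47}p + \tfrac{3}{4}qr^{2} - \tfrac{3}{4}qr + \tfrac{3}{4}r^{2} - \tfrac{5}{4}r.
  leading term pq: subtract (-\tfrac{49}{376})·f_1 from -\tfrac{49}{47}pq - \tfrac{3}{188}pr - \tfrac{34}{47}p + \tfrac{3}{4}qr^{2} - \tfrac{3}{4}qr + \tfrac{3}{4}r^{2} - \tfrac{5}{4}r → -\tfrac{3}{188}pr + \tfrac{11}{188}p + \tfrac{3}{4}qr^{2} + \tfrac{3}{94}qr - \tfrac{147}{188}q + \tfrac{3}{4}r^{2} - \tfrac{22}{47}r - \tfrac{245}{188}
  leading term pr: subtract (\tfrac{3}{188}r)·f_2 from -\tfrac{3}{188}pr + \tfrac{11}{188}p + \tfrac{3}{4}qr^{2} + \tfrac{3}{94}qr - \tfrac{147}{188}q + \tfrac{3}{4}r^{2} - \tfrac{22}{47}r - \tfrac{245}{188} → \tfrac{11}{188}p + \tfrac{3}{4}qr^{2} + \tfrac{3}{94}qr - \tfrac{147}{188}q + \tfrac{27}{47}r^{2} - \tfrac{127}{188}r - \tfrac{245}{188}
  leading term p: subtract (-\tfrac{11}{188})·f_2 from \tfrac{11}{188}p + \tfrac{3}{4}qr^{2} + \tfrac{3}{94}qr - \tfrac{147}{188}q + \tfrac{27}{47}r^{2} - \tfrac{127}{188}r - \tfrac{245}{188} → \tfrac{3}{4}qr^{2} + \tfrac{3}{94}qr - \tfrac{147}{188}q + \tfrac{27}{47}r^{2} - \tfrac{3}{94}r - \tfrac{51}{94}
  leading term qr^{2}: subtract (\tfrac{3}{47}r)·k_3 from \tfrac{3}{4}qr^{2} + \tfrac{3}{94}qr - \tfrac{147}{188}q + \tfrac{27}{47}r^{2} - \tfrac{3}{94}r - \tfrac{51}{94} → -\tfrac{3}{4}qr - \tfrac{147}{188}q - \tfrac{27}{47}r - \tfrac{51}{94}
  leading term qr: subtract (-\tfrac{3}{47})·k_3 from -\tfrac{3}{4}qr - \tfrac{147}{188}q - \tfrac{27}{47}r - \tfrac{51}{94} → 0
  remainder 0.

S(f_2,k_3): leading monomials are coprime, so the S-polynomial reduces to 0 (Buchberger's first criterion).
Every S-polynomial of the final basis reduces to 0, so we have a Gröbner basis.
Inter-reduce: drop elements whose leading term is divisible by another's, tail-reduce, and make monic.
Reduced Gröbner basis: {p - 11r - 13, qr + \tfrac{49}{47}q + \tfrac{36}{47}r + \tfrac{34}{47}}.
Label its elements g_1 = p - 11r - 13, g_2 = qr + \tfrac{49}{47}q + \tfrac{36}{47}r + \tfrac{34}{47}.

Reduce h = -3qr - \tfrac{147}{47}q - \tfrac{108}{47}r - \tfrac{102}{47} modulo G:
  leading term qr: subtract (-3)·g_2 from -3qr - \tfrac{147}{47}q - \tfrac{108}{47}r - \tfrac{102}{47} → 0
  normal form = 0.
Since the normal form is 0, h ∈ I.

-3qr - \tfrac{147}{47}q - \tfrac{108}{47}r - \tfrac{102}{47} lies in I (it reduces to 0).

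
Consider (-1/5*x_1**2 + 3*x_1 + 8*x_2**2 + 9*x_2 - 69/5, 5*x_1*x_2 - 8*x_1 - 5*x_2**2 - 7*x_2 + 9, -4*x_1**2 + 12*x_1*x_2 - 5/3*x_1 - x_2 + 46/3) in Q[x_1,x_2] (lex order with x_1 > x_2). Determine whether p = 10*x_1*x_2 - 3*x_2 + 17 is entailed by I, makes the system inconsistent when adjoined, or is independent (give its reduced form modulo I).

First compute the reduced Gröbner basis of I by Buchberger's algorithm.
f_1 = -1/5*x_1**2 + 3*x_1 + 8*x_2**2 + 9*x_2 - 69/5, LT = x_1**2.
f_2 = 5*x_1*x_2 - 8*x_1 - 5*x_2**2 - 7*x_2 + 9, LT = x_1*x_2.
f_3 = -4*x_1**2 + 12*x_1*x_2 - 5/3*x_1 - x_2 + 46/3, LT = x_1**2.

S(f_1,f_2): lcm = x_1**2*x_2. S = 8/5*x_1**2 + x_1*x_2**2 - 68/5*x_1*x_2 - 9/5*x_1 - 40*x_2**3 - 45*x_2**2 + 69*x_2.
  leading term x_1**2: subtract (-8)·f_1 from 8/5*x_1**2 + x_1*x_2**2 - 68/5*x_1*x_2 - 9/5*x_1 - 40*x_2**3 - 45*x_2**2 + 69*x_2 → x_1*x_2**2 - 68/5*x_1*x_2 + 111/5*x_1 - 40*x_2**3 + 19*x_2**2 + 141*x_2 - 552/5
  leading term x_1*x_2**2: subtract (1/5*x_2)·f_2 from x_1*x_2**2 - 68/5*x_1*x_2 + 111/5*x_1 - 40*x_2**3 + 19*x_2**2 + 141*x_2 - 552/5 → -12*x_1*x_2 + 111/5*x_1 - 39*x_2**3 + 102/5*x_2**2 + 696/5*x_2 - 552/5
  leading term x_1*x_2: subtract (-12/5)·f_2 from -12*x_1*x_2 + 111/5*x_1 - 39*x_2**3 + 102/5*x_2**2 + 696/5*x_2 - 552/5 → 3*x_1 - 39*x_2**3 + 42/5*x_2**2 + 612/5*x_2 - 444/5
  leading term x_1: no divisor's leading term divides it; move 3*x_1 to the remainder.
  leading term x_2**3: no divisor's leading term divides it; move -39*x_2**3 to the remainder.
  leading term x_2**2: no divisor's leading term divides it; move 42/5*x_2**2 to the remainder.
  leading term x_2: no divisor's leading term divides it; move 612/5*x_2 to the remainder.
  leading term 1: no divisor's leading term divides it; move -444/5 to the remainder.
  remainder 3*x_1 - 39*x_2**3 + 42/5*x_2**2 + 612/5*x_2 - 444/5 ≠ 0; add h_4 = 3*x_1 - 39*x_2**3 + 42/5*x_2**2 + 612/5*x_2 - 444/5 to the basis.

S(f_1,f_3): lcm = x_1**2. S = 3*x_1*x_2 - 185/12*x_1 - 40*x_2**2 - 181/4*x_2 + 437/6.
  leading term x_1*x_2: subtract (3/5)·f_2 from 3*x_1*x_2 - 185/12*x_1 - 40*x_2**2 - 181/4*x_2 + 437/6 → -637/60*x_1 - 37*x_2**2 - 821/20*x_2 + 2023/30
  leading term x_1: subtract (-637/180)·h_4 from -637/60*x_1 - 37*x_2**2 - 821/20*x_2 + 2023/30 → -8281/60*x_2**3 - 1091/150*x_2**2 + 39211/100*x_2 - 12341/50
  leading term x_2**3: no divisor's leading term divides it; move -8281/60*x_2**3 to the remainder.
  leading term x_2**2: no divisor's leading term divides it; move -1091/150*x_2**2 to the remainder.
  leading term x_2: no divisor's leading term divides it; move 39211/100*x_2 to the remainder.
  leading term 1: no divisor's leading term divides it; move -12341/50 to the remainder.
  remainder -8281/60*x_2**3 - 1091/150*x_2**2 + 39211/100*x_2 - 12341/50 ≠ 0; add h_5 = -8281/60*x_2**3 - 1091/150*x_2**2 + 39211/100*x_2 - 12341/50 to the basis.

S(f_2,f_3): lcm = x_1**2*x_2. S = -8/5*x_1**2 + 2*x_1*x_2**2 - 109/60*x_1*x_2 + 9/5*x_1 - 1/4*x_2**2 + 23/6*x_2.
  leading term x_1**2: subtract (8)·f_1 from -8/5*x_1**2 + 2*x_1*x_2**2 - 109/60*x_1*x_2 + 9/5*x_1 - 1/4*x_2**2 + 23/6*x_2 → 2*x_1*x_2**2 - 109/60*x_1*x_2 - 111/5*x_1 - 257/4*x_2**2 - 409/6*x_2 + 552/5
  leading term x_1*x_2**2: subtract (2/5*x_2)·f_2 from 2*x_1*x_2**2 - 109/60*x_1*x_2 - 111/5*x_1 - 257/4*x_2**2 - 409/6*x_2 + 552/5 → 83/60*x_1*x_2 - 111/5*x_1 + 2*x_2**3 - 1229/20*x_2**2 - 2153/30*x_2 + 552/5
  leading term x_1*x_2: subtract (83/300)·f_2 from 83/60*x_1*x_2 - 111/5*x_1 + 2*x_2**3 - 1229/20*x_2**2 - 2153/30*x_2 + 552/5 → -1499/75*x_1 + 2*x_2**3 - 901/15*x_2**2 - 6983/100*x_2 + 10791/100
  leading term x_1: subtract (-1499/225)·h_4 from -1499/75*x_1 + 2*x_2**3 - 901/15*x_2**2 - 6983/100*x_2 + 10791/100 → -19337/75*x_2**3 - 513/125*x_2**2 + 372813/500*x_2 - 725543/1500
  leading term x_2**3: subtract (77348/41405)·h_5 from -19337/75*x_2**3 - 513/125*x_2**2 + 372813/500*x_2 - 725543/1500 → 235591/24843*x_2**2 + 2174881/165620*x_2 - 1605209/70980
  leading term x_2**2: no divisor's leading term divides it; move 235591/24843*x_2**2 to the remainder.
  leading term x_2: no divisor's leading term divides it; move 2174881/165620*x_2 to the remainder.
  leading term 1: no divisor's leading term divides it; move -1605209/70980 to the remainder.
  remainder 235591/24843*x_2**2 + 2174881/165620*x_2 - 1605209/70980 ≠ 0; add h_6 = 235591/24843*x_2**2 + 2174881/165620*x_2 - 1605209/70980 to the basis.

S(f_2,h_5): lcm = x_1*x_2**3. S = -13686/8281*x_1*x_2**2 + 117633/41405*x_1*x_2 - 10578/5915*x_1 - x_2**4 - 7/5*x_2**3 + 9/5*x_2**2.
  leading term x_1*x_2**2: subtract (-13686/41405*x_2)·f_2 from -13686/8281*x_1*x_2**2 + 117633/41405*x_1*x_2 - 10578/5915*x_1 - x_2**4 - 7/5*x_2**3 + 9/5*x_2**2 → 1629/8281*x_1*x_2 - 10578/5915*x_1 - x_2**4 - 126397/41405*x_2**3 - 3039/5915*x_2**2 + 123174/41405*x_2
  leading term x_1*x_2: subtract (1629/41405)·f_2 from 1629/8281*x_1*x_2 - 10578/5915*x_1 - x_2**4 - 126397/41405*x_2**3 - 3039/5915*x_2**2 + 123174/41405*x_2 → -61014/41405*x_1 - x_2**4 - 126397/41405*x_2**3 - 13128/41405*x_2**2 + 134577/41405*x_2 - 14661/41405
  leading term x_1: subtract (-20338/41405)·h_4 from -61014/41405*x_1 - x_2**4 - 126397/41405*x_2**3 - 13128/41405*x_2**2 + 134577/41405*x_2 - 14661/41405 → -x_2**4 - 919579/41405*x_2**3 + 788556/207025*x_2**2 + 13119741/207025*x_2 - 9103377/207025
  leading term x_2**4: subtract (60/8281*x_2)·h_5 from -x_2**4 - 919579/41405*x_2**3 + 788556/207025*x_2**2 + 13119741/207025*x_2 - 9103377/207025 → -70569/3185*x_2**3 + 200391/207025*x_2**2 + 13489971/207025*x_2 - 9103377/207025
  leading term x_2**3: subtract (846828/5274997)·h_5 from -70569/3185*x_2**3 + 200391/207025*x_2**2 + 13489971/207025*x_2 - 9103377/207025 → 11265225/5274997*x_2**2 + 11674734/5274997*x_2 - 3277137/753571
  leading term x_2**2: subtract (33795675/150071467)·h_6 from 11265225/5274997*x_2**2 + 11674734/5274997*x_2 - 3277137/753571 → -5806067907/7803716284*x_2 + 5806067907/7803716284
  leading term x_2: no divisor's leading term divides it; move -5806067907/7803716284*x_2 to the remainder.
  leading term 1: no divisor's leading term divides it; move 5806067907/7803716284 to the remainder.
  remainder -5806067907/7803716284*x_2 + 5806067907/7803716284 ≠ 0; add h_7 = -5806067907/7803716284*x_2 + 5806067907/7803716284 to the basis.

The other S-polynomials (S(f_1,h_4), S(f_2,h_4), S(f_3,h_4), S(f_1,h_5), S(f_3,h_5), S(h_4,h_5), S(f_1,h_6), S(f_2,h_6), S(f_3,h_6), S(h_4,h_6), S(h_5,h_6), S(f_1,h_7), S(f_2,h_7), S(f_3,h_7), S(h_4,h_7), S(h_5,h_7), S(h_6,h_7)) all reduce to 0 modulo the current basis, so we have a Gröbner basis.
Inter-reduce: drop elements whose leading term is divisible by another's, tail-reduce, and make monic.
Reduced Gröbner basis: {x_1 + 1, x_2 - 1}.
Label its elements g_1 = x_1 + 1, g_2 = x_2 - 1.

Reduce p = 10*x_1*x_2 - 3*x_2 + 17 modulo G:
  leading term x_1*x_2: subtract (10*x_2)·g_1 from 10*x_1*x_2 - 3*x_2 + 17 → -13*x_2 + 17
  leading term x_2: subtract (-13)·g_2 from -13*x_2 + 17 → 4
  leading term 1: no divisor's leading term divides it; move 4 to the remainder.
  normal form = 4.
The normal form is nonzero, so p ∉ I. Since p minus its normal form lies in I, I + (p) = I + (r) where r = 4; decide whether this ideal is the whole ring.
Here r = 4 is a nonzero constant, hence a unit: 1 ∈ I + (p), the Gröbner basis of I + (p) is {1}, and the enlarged system has no common solution — adjoining p is inconsistent.

Adjoining 10*x_1*x_2 - 3*x_2 + 17 makes the ideal the whole ring: the system is inconsistent.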